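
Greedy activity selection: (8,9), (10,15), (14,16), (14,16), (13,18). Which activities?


Greedy: pick earliest-ending, then skip overlaps.
Selected (2 activities): [(8, 9), (10, 15)]


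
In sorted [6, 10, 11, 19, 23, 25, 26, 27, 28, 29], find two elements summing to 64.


Two pointers: lo=0, hi=9
No pair sums to 64


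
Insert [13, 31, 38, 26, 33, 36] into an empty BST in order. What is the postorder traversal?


Root = 13; build tree by BST insertion.
Postorder traversal: [26, 36, 33, 38, 31, 13]


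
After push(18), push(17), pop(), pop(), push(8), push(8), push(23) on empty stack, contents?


push(18) -> [18]
push(17) -> [18, 17]
pop() returns 17 -> [18]
pop() returns 18 -> []
push(8) -> [8]
push(8) -> [8, 8]
push(23) -> [8, 8, 23]
Final stack (bottom to top): [8, 8, 23]


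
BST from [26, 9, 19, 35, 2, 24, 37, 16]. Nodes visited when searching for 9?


BST root = 26
Search for 9: compare at each node
Path: [26, 9]


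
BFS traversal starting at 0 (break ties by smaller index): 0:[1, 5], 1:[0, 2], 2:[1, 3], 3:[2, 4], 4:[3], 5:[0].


BFS queue: start with [0]
Visit order: [0, 1, 5, 2, 3, 4]


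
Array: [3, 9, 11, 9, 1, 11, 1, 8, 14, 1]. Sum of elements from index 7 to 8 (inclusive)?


Prefix sums: [0, 3, 12, 23, 32, 33, 44, 45, 53, 67, 68]
Sum[7..8] = prefix[9] - prefix[7] = 67 - 45 = 22


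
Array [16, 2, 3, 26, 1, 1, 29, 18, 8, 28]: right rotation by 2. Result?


Right rotate by 2: [8, 28, 16, 2, 3, 26, 1, 1, 29, 18]


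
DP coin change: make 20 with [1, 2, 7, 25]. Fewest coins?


dp[0]=0; dp[i]=1+min(dp[i-c] for c in coins)
...dp[15]=3, dp[16]=3, dp[17]=4, dp[18]=4, dp[19]=5, dp[20]=5
Minimum coins for 20 = 5


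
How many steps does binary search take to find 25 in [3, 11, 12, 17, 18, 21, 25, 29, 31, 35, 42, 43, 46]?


Search for 25:
[0,12] mid=6 arr[6]=25
Total: 1 comparisons


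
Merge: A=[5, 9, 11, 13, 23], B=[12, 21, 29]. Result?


Compare heads, take smaller each step.
Merged: [5, 9, 11, 12, 13, 21, 23, 29]


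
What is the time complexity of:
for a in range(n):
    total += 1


Per nesting level: O(n) = O(n)
Complexity: O(n)


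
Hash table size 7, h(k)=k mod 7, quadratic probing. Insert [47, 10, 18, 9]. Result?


Insertions: 47->slot 5; 10->slot 3; 18->slot 4; 9->slot 2
Table: [None, None, 9, 10, 18, 47, None]


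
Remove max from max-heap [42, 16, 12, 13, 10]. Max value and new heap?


Max = 42
Replace root with last, heapify down
Resulting heap: [16, 13, 12, 10]


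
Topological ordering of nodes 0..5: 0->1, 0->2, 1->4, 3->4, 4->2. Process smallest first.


Kahn's algorithm, process smallest node first
Order: [0, 1, 3, 4, 2, 5]


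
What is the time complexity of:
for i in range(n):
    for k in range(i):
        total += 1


Per nesting level: O(n) * O(n) [triangular over i] = O(n^2)
Complexity: O(n^2)


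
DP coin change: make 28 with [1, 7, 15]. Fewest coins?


dp[0]=0; dp[i]=1+min(dp[i-c] for c in coins)
...dp[23]=3, dp[24]=4, dp[25]=5, dp[26]=6, dp[27]=7, dp[28]=4
Minimum coins for 28 = 4


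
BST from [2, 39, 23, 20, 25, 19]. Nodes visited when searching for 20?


BST root = 2
Search for 20: compare at each node
Path: [2, 39, 23, 20]


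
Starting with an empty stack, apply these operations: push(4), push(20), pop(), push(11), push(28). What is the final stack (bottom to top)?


push(4) -> [4]
push(20) -> [4, 20]
pop() returns 20 -> [4]
push(11) -> [4, 11]
push(28) -> [4, 11, 28]
Final stack (bottom to top): [4, 11, 28]


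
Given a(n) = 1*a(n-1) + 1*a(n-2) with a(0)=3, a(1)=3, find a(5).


Build bottom-up:
...a(3)=9, a(4)=15, a(5)=1*15+1*9=24


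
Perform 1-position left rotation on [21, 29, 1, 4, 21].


Left rotate by 1: [29, 1, 4, 21, 21]


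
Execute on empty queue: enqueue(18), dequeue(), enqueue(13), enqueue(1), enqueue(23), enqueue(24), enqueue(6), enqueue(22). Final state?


enqueue(18) -> [18]
dequeue() returns 18 -> []
enqueue(13) -> [13]
enqueue(1) -> [13, 1]
enqueue(23) -> [13, 1, 23]
enqueue(24) -> [13, 1, 23, 24]
enqueue(6) -> [13, 1, 23, 24, 6]
enqueue(22) -> [13, 1, 23, 24, 6, 22]
Final queue (front to back): [13, 1, 23, 24, 6, 22]


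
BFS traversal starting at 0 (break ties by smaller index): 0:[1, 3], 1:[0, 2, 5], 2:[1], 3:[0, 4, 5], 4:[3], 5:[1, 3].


BFS queue: start with [0]
Visit order: [0, 1, 3, 2, 5, 4]


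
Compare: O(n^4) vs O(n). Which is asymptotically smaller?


linear grows slower than quartic
O(n) is asymptotically smaller; O(n^4) grows faster


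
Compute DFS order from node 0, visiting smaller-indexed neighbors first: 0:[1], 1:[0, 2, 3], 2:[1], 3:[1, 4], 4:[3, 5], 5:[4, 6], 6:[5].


DFS stack-based: start with [0]
Visit order: [0, 1, 2, 3, 4, 5, 6]


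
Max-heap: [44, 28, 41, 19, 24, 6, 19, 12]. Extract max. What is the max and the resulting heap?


Max = 44
Replace root with last, heapify down
Resulting heap: [41, 28, 19, 19, 24, 6, 12]


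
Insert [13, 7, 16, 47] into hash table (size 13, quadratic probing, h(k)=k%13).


Insertions: 13->slot 0; 7->slot 7; 16->slot 3; 47->slot 8
Table: [13, None, None, 16, None, None, None, 7, 47, None, None, None, None]


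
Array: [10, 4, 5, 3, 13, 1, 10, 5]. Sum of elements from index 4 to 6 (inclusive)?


Prefix sums: [0, 10, 14, 19, 22, 35, 36, 46, 51]
Sum[4..6] = prefix[7] - prefix[4] = 46 - 22 = 24


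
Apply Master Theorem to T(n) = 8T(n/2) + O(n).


a=8, b=2, c=1. log_2(8)=3 > c=1. Case 1: O(n^log_b(a)) = O(n^3)
Complexity: O(n^3)


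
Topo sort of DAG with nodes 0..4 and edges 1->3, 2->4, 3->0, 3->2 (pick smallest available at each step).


Kahn's algorithm, process smallest node first
Order: [1, 3, 0, 2, 4]


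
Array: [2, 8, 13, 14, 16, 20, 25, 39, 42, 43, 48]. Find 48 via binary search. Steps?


Search for 48:
[0,10] mid=5 arr[5]=20
[6,10] mid=8 arr[8]=42
[9,10] mid=9 arr[9]=43
[10,10] mid=10 arr[10]=48
Total: 4 comparisons


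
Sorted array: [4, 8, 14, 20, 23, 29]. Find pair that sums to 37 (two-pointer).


Two pointers: lo=0, hi=5
Found pair: (8, 29) summing to 37


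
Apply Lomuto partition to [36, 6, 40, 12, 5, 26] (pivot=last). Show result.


Elements <= 26 go left of pivot.
Result: [6, 12, 5, 26, 40, 36], pivot at index 3


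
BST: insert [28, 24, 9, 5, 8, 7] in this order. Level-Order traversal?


Root = 28; build tree by BST insertion.
Level-Order traversal: [28, 24, 9, 5, 8, 7]


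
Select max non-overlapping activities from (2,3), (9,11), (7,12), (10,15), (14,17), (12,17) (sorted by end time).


Greedy: pick earliest-ending, then skip overlaps.
Selected (3 activities): [(2, 3), (9, 11), (14, 17)]


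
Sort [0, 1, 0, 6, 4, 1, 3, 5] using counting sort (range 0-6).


Count array: [2, 2, 0, 1, 1, 1, 1]
Reconstruct: [0, 0, 1, 1, 3, 4, 5, 6]


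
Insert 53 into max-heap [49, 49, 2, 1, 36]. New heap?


Append 53: [49, 49, 2, 1, 36, 53]
Bubble up: swap idx 5(53) with idx 2(2); swap idx 2(53) with idx 0(49)
Result: [53, 49, 49, 1, 36, 2]


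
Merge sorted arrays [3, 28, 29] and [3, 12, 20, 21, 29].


Compare heads, take smaller each step.
Merged: [3, 3, 12, 20, 21, 28, 29, 29]


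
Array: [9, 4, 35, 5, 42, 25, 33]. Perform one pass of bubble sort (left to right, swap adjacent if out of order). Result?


After one pass: [4, 9, 5, 35, 25, 33, 42]


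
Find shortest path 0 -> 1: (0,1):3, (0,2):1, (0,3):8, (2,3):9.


Dijkstra from 0:
Distances: {0: 0, 1: 3, 2: 1, 3: 8}
Shortest distance to 1 = 3, path = [0, 1]


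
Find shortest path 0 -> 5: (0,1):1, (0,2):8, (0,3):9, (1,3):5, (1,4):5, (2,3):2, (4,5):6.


Dijkstra from 0:
Distances: {0: 0, 1: 1, 2: 8, 3: 6, 4: 6, 5: 12}
Shortest distance to 5 = 12, path = [0, 1, 4, 5]


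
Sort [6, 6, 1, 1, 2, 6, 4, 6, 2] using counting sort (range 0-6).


Count array: [0, 2, 2, 0, 1, 0, 4]
Reconstruct: [1, 1, 2, 2, 4, 6, 6, 6, 6]


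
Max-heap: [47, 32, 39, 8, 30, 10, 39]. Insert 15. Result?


Append 15: [47, 32, 39, 8, 30, 10, 39, 15]
Bubble up: swap idx 7(15) with idx 3(8)
Result: [47, 32, 39, 15, 30, 10, 39, 8]


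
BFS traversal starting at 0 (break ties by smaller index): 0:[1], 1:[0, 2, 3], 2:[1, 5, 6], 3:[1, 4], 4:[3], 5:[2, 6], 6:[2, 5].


BFS queue: start with [0]
Visit order: [0, 1, 2, 3, 5, 6, 4]


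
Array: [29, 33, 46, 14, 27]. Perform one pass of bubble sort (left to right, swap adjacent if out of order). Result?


After one pass: [29, 33, 14, 27, 46]


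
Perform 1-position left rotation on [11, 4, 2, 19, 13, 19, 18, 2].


Left rotate by 1: [4, 2, 19, 13, 19, 18, 2, 11]


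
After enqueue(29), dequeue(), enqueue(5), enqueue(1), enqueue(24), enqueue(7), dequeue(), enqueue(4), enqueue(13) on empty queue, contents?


enqueue(29) -> [29]
dequeue() returns 29 -> []
enqueue(5) -> [5]
enqueue(1) -> [5, 1]
enqueue(24) -> [5, 1, 24]
enqueue(7) -> [5, 1, 24, 7]
dequeue() returns 5 -> [1, 24, 7]
enqueue(4) -> [1, 24, 7, 4]
enqueue(13) -> [1, 24, 7, 4, 13]
Final queue (front to back): [1, 24, 7, 4, 13]


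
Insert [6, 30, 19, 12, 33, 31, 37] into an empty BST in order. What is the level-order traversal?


Root = 6; build tree by BST insertion.
Level-Order traversal: [6, 30, 19, 33, 12, 31, 37]


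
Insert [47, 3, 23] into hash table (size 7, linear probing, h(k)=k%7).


Insertions: 47->slot 5; 3->slot 3; 23->slot 2
Table: [None, None, 23, 3, None, 47, None]


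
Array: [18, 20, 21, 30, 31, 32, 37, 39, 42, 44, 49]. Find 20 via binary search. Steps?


Search for 20:
[0,10] mid=5 arr[5]=32
[0,4] mid=2 arr[2]=21
[0,1] mid=0 arr[0]=18
[1,1] mid=1 arr[1]=20
Total: 4 comparisons


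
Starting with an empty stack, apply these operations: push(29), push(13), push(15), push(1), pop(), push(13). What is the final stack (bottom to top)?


push(29) -> [29]
push(13) -> [29, 13]
push(15) -> [29, 13, 15]
push(1) -> [29, 13, 15, 1]
pop() returns 1 -> [29, 13, 15]
push(13) -> [29, 13, 15, 13]
Final stack (bottom to top): [29, 13, 15, 13]


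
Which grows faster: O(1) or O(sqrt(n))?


constant grows slower than sublinear
O(1) is asymptotically smaller; O(sqrt(n)) grows faster


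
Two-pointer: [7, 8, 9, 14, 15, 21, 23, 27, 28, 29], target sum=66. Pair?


Two pointers: lo=0, hi=9
No pair sums to 66


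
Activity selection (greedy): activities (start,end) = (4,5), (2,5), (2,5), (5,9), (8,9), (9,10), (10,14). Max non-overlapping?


Greedy: pick earliest-ending, then skip overlaps.
Selected (4 activities): [(4, 5), (5, 9), (9, 10), (10, 14)]


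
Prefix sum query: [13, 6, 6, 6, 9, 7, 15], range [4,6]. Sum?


Prefix sums: [0, 13, 19, 25, 31, 40, 47, 62]
Sum[4..6] = prefix[7] - prefix[4] = 62 - 31 = 31


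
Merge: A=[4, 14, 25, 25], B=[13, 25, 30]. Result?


Compare heads, take smaller each step.
Merged: [4, 13, 14, 25, 25, 25, 30]


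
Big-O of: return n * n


Analysis: constant-time operation, no loop
Complexity: O(1)


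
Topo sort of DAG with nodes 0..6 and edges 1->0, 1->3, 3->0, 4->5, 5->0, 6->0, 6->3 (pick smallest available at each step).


Kahn's algorithm, process smallest node first
Order: [1, 2, 4, 5, 6, 3, 0]


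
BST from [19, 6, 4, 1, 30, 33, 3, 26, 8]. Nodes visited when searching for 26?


BST root = 19
Search for 26: compare at each node
Path: [19, 30, 26]


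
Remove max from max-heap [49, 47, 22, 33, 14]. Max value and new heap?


Max = 49
Replace root with last, heapify down
Resulting heap: [47, 33, 22, 14]


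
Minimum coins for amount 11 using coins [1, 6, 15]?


dp[0]=0; dp[i]=1+min(dp[i-c] for c in coins)
...dp[6]=1, dp[7]=2, dp[8]=3, dp[9]=4, dp[10]=5, dp[11]=6
Minimum coins for 11 = 6


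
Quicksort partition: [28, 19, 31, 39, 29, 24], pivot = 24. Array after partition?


Elements <= 24 go left of pivot.
Result: [19, 24, 31, 39, 29, 28], pivot at index 1


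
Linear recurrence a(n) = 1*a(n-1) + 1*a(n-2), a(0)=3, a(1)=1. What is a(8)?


Build bottom-up:
...a(6)=23, a(7)=37, a(8)=1*37+1*23=60


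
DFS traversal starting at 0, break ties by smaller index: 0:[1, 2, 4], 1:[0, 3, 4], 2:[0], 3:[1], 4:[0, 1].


DFS stack-based: start with [0]
Visit order: [0, 1, 3, 4, 2]


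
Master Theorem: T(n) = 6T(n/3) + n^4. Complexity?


a=6, b=3, c=4. log_3(6)=1.631 < c=4. Case 3: O(n^c) = O(n^4)
Complexity: O(n^4)


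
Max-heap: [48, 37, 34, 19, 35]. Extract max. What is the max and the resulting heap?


Max = 48
Replace root with last, heapify down
Resulting heap: [37, 35, 34, 19]


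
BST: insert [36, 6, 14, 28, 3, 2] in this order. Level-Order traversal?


Root = 36; build tree by BST insertion.
Level-Order traversal: [36, 6, 3, 14, 2, 28]


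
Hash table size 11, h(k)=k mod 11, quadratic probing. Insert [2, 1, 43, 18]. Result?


Insertions: 2->slot 2; 1->slot 1; 43->slot 10; 18->slot 7
Table: [None, 1, 2, None, None, None, None, 18, None, None, 43]


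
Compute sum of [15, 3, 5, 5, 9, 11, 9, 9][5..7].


Prefix sums: [0, 15, 18, 23, 28, 37, 48, 57, 66]
Sum[5..7] = prefix[8] - prefix[5] = 66 - 37 = 29


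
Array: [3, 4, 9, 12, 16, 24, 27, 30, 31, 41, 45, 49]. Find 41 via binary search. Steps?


Search for 41:
[0,11] mid=5 arr[5]=24
[6,11] mid=8 arr[8]=31
[9,11] mid=10 arr[10]=45
[9,9] mid=9 arr[9]=41
Total: 4 comparisons


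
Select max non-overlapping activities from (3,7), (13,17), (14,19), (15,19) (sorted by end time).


Greedy: pick earliest-ending, then skip overlaps.
Selected (2 activities): [(3, 7), (13, 17)]


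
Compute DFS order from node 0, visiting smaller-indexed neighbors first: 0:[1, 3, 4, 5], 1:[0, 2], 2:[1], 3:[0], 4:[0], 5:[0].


DFS stack-based: start with [0]
Visit order: [0, 1, 2, 3, 4, 5]


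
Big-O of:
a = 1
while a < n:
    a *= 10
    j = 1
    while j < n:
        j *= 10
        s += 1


Per nesting level: O(log n) * O(log n) = O((log n)^2)
Complexity: O((log n)^2)


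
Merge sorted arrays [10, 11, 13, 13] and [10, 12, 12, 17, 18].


Compare heads, take smaller each step.
Merged: [10, 10, 11, 12, 12, 13, 13, 17, 18]


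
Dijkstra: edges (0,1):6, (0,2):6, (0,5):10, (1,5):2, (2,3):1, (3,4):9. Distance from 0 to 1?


Dijkstra from 0:
Distances: {0: 0, 1: 6, 2: 6, 3: 7, 4: 16, 5: 8}
Shortest distance to 1 = 6, path = [0, 1]


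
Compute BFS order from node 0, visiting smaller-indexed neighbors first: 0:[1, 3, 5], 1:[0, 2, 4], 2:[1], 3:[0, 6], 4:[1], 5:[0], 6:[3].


BFS queue: start with [0]
Visit order: [0, 1, 3, 5, 2, 4, 6]


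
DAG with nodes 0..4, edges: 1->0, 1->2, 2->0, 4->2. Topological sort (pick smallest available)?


Kahn's algorithm, process smallest node first
Order: [1, 3, 4, 2, 0]


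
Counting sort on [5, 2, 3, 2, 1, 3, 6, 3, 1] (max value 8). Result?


Count array: [0, 2, 2, 3, 0, 1, 1, 0, 0]
Reconstruct: [1, 1, 2, 2, 3, 3, 3, 5, 6]


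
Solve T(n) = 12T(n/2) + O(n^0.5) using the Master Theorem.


a=12, b=2, c=0.5. log_2(12)=3.585 > c=0.5. Case 1: O(n^log_b(a)) = O(n^3.585)
Complexity: O(n^3.585)


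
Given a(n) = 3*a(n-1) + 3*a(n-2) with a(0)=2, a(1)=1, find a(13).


Build bottom-up:
...a(11)=1310985, a(12)=4970322, a(13)=3*4970322+3*1310985=18843921


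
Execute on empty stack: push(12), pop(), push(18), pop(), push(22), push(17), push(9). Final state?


push(12) -> [12]
pop() returns 12 -> []
push(18) -> [18]
pop() returns 18 -> []
push(22) -> [22]
push(17) -> [22, 17]
push(9) -> [22, 17, 9]
Final stack (bottom to top): [22, 17, 9]


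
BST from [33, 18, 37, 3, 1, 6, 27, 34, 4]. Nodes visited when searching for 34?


BST root = 33
Search for 34: compare at each node
Path: [33, 37, 34]


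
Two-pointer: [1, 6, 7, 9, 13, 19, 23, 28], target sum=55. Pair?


Two pointers: lo=0, hi=7
No pair sums to 55


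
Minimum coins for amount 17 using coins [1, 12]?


dp[0]=0; dp[i]=1+min(dp[i-c] for c in coins)
...dp[12]=1, dp[13]=2, dp[14]=3, dp[15]=4, dp[16]=5, dp[17]=6
Minimum coins for 17 = 6


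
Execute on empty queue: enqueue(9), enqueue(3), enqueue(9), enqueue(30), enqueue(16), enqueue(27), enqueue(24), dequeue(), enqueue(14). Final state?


enqueue(9) -> [9]
enqueue(3) -> [9, 3]
enqueue(9) -> [9, 3, 9]
enqueue(30) -> [9, 3, 9, 30]
enqueue(16) -> [9, 3, 9, 30, 16]
enqueue(27) -> [9, 3, 9, 30, 16, 27]
enqueue(24) -> [9, 3, 9, 30, 16, 27, 24]
dequeue() returns 9 -> [3, 9, 30, 16, 27, 24]
enqueue(14) -> [3, 9, 30, 16, 27, 24, 14]
Final queue (front to back): [3, 9, 30, 16, 27, 24, 14]


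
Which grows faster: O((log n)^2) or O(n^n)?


polylogarithmic grows slower than n^n
O((log n)^2) is asymptotically smaller; O(n^n) grows faster


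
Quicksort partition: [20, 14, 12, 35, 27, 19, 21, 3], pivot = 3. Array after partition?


Elements <= 3 go left of pivot.
Result: [3, 14, 12, 35, 27, 19, 21, 20], pivot at index 0


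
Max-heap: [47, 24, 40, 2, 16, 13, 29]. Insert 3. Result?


Append 3: [47, 24, 40, 2, 16, 13, 29, 3]
Bubble up: swap idx 7(3) with idx 3(2)
Result: [47, 24, 40, 3, 16, 13, 29, 2]


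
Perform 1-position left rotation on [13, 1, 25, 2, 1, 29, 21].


Left rotate by 1: [1, 25, 2, 1, 29, 21, 13]


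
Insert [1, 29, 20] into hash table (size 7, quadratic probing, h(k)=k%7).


Insertions: 1->slot 1; 29->slot 2; 20->slot 6
Table: [None, 1, 29, None, None, None, 20]


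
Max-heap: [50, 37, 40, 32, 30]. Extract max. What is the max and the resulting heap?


Max = 50
Replace root with last, heapify down
Resulting heap: [40, 37, 30, 32]


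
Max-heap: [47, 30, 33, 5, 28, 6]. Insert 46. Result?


Append 46: [47, 30, 33, 5, 28, 6, 46]
Bubble up: swap idx 6(46) with idx 2(33)
Result: [47, 30, 46, 5, 28, 6, 33]


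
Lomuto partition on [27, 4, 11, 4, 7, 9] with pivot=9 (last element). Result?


Elements <= 9 go left of pivot.
Result: [4, 4, 7, 9, 11, 27], pivot at index 3


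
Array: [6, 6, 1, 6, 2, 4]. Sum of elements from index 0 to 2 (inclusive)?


Prefix sums: [0, 6, 12, 13, 19, 21, 25]
Sum[0..2] = prefix[3] - prefix[0] = 13 - 0 = 13


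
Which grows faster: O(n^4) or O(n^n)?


quartic grows slower than n^n
O(n^4) is asymptotically smaller; O(n^n) grows faster


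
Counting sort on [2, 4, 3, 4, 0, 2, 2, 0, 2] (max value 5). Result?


Count array: [2, 0, 4, 1, 2, 0]
Reconstruct: [0, 0, 2, 2, 2, 2, 3, 4, 4]


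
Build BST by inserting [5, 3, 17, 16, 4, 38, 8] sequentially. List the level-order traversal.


Root = 5; build tree by BST insertion.
Level-Order traversal: [5, 3, 17, 4, 16, 38, 8]


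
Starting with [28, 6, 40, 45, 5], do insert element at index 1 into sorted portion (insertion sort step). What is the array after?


After one pass: [6, 28, 40, 45, 5]


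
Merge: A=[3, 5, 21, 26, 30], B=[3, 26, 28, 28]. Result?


Compare heads, take smaller each step.
Merged: [3, 3, 5, 21, 26, 26, 28, 28, 30]


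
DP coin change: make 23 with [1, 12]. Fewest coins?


dp[0]=0; dp[i]=1+min(dp[i-c] for c in coins)
...dp[18]=7, dp[19]=8, dp[20]=9, dp[21]=10, dp[22]=11, dp[23]=12
Minimum coins for 23 = 12


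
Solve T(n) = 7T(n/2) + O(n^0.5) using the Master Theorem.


a=7, b=2, c=0.5. log_2(7)=2.807 > c=0.5. Case 1: O(n^log_b(a)) = O(n^2.807)
Complexity: O(n^2.807)


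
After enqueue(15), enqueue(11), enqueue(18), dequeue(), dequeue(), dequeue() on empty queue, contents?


enqueue(15) -> [15]
enqueue(11) -> [15, 11]
enqueue(18) -> [15, 11, 18]
dequeue() returns 15 -> [11, 18]
dequeue() returns 11 -> [18]
dequeue() returns 18 -> []
Final queue (front to back): []


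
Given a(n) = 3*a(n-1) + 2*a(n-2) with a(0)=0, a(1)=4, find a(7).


Build bottom-up:
...a(5)=556, a(6)=1980, a(7)=3*1980+2*556=7052


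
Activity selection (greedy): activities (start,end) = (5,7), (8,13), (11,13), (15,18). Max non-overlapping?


Greedy: pick earliest-ending, then skip overlaps.
Selected (3 activities): [(5, 7), (8, 13), (15, 18)]


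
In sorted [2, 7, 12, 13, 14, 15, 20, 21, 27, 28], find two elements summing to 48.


Two pointers: lo=0, hi=9
Found pair: (20, 28) summing to 48


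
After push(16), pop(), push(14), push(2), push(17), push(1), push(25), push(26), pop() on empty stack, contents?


push(16) -> [16]
pop() returns 16 -> []
push(14) -> [14]
push(2) -> [14, 2]
push(17) -> [14, 2, 17]
push(1) -> [14, 2, 17, 1]
push(25) -> [14, 2, 17, 1, 25]
push(26) -> [14, 2, 17, 1, 25, 26]
pop() returns 26 -> [14, 2, 17, 1, 25]
Final stack (bottom to top): [14, 2, 17, 1, 25]


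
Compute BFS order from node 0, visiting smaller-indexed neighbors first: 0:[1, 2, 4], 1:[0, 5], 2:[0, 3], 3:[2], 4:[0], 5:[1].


BFS queue: start with [0]
Visit order: [0, 1, 2, 4, 5, 3]


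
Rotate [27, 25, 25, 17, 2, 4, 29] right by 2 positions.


Right rotate by 2: [4, 29, 27, 25, 25, 17, 2]


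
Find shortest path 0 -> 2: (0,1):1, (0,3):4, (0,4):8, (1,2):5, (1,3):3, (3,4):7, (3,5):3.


Dijkstra from 0:
Distances: {0: 0, 1: 1, 2: 6, 3: 4, 4: 8, 5: 7}
Shortest distance to 2 = 6, path = [0, 1, 2]


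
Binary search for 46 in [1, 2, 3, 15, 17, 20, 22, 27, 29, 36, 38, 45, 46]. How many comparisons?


Search for 46:
[0,12] mid=6 arr[6]=22
[7,12] mid=9 arr[9]=36
[10,12] mid=11 arr[11]=45
[12,12] mid=12 arr[12]=46
Total: 4 comparisons


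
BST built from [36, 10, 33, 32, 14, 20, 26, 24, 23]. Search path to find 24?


BST root = 36
Search for 24: compare at each node
Path: [36, 10, 33, 32, 14, 20, 26, 24]


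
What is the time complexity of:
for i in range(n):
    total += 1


Per nesting level: O(n) = O(n)
Complexity: O(n)


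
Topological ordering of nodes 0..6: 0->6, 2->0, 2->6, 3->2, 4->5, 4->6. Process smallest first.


Kahn's algorithm, process smallest node first
Order: [1, 3, 2, 0, 4, 5, 6]


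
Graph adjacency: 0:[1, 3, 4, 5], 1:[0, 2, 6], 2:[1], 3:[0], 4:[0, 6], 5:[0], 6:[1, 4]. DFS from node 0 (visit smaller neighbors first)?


DFS stack-based: start with [0]
Visit order: [0, 1, 2, 6, 4, 3, 5]


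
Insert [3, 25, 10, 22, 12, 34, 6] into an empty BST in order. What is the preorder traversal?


Root = 3; build tree by BST insertion.
Preorder traversal: [3, 25, 10, 6, 22, 12, 34]


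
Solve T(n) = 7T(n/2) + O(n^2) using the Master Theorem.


a=7, b=2, c=2. log_2(7)=2.807 > c=2. Case 1: O(n^log_b(a)) = O(n^2.807)
Complexity: O(n^2.807)


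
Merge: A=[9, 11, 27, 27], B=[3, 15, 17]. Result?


Compare heads, take smaller each step.
Merged: [3, 9, 11, 15, 17, 27, 27]


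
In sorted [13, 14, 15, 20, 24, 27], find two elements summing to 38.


Two pointers: lo=0, hi=5
Found pair: (14, 24) summing to 38


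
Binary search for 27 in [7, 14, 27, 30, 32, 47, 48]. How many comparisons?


Search for 27:
[0,6] mid=3 arr[3]=30
[0,2] mid=1 arr[1]=14
[2,2] mid=2 arr[2]=27
Total: 3 comparisons


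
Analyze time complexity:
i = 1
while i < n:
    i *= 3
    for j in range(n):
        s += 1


Per nesting level: O(log n) * O(n) = O(n log n)
Complexity: O(n log n)


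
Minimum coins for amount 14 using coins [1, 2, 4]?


dp[0]=0; dp[i]=1+min(dp[i-c] for c in coins)
...dp[9]=3, dp[10]=3, dp[11]=4, dp[12]=3, dp[13]=4, dp[14]=4
Minimum coins for 14 = 4


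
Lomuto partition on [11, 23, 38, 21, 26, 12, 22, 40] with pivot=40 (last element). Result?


Elements <= 40 go left of pivot.
Result: [11, 23, 38, 21, 26, 12, 22, 40], pivot at index 7


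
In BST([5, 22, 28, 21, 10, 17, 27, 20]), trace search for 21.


BST root = 5
Search for 21: compare at each node
Path: [5, 22, 21]


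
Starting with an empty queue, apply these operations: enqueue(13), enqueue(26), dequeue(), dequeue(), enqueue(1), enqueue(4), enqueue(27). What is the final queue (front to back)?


enqueue(13) -> [13]
enqueue(26) -> [13, 26]
dequeue() returns 13 -> [26]
dequeue() returns 26 -> []
enqueue(1) -> [1]
enqueue(4) -> [1, 4]
enqueue(27) -> [1, 4, 27]
Final queue (front to back): [1, 4, 27]


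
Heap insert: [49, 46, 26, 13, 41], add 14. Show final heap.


Append 14: [49, 46, 26, 13, 41, 14]
Bubble up: no swaps needed
Result: [49, 46, 26, 13, 41, 14]


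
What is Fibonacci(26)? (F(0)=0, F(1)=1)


F(n)=F(n-1)+F(n-2)
...F(24)=46368, F(25)=75025, F(26)=121393


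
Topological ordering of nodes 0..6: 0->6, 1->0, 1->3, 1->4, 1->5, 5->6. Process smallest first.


Kahn's algorithm, process smallest node first
Order: [1, 0, 2, 3, 4, 5, 6]


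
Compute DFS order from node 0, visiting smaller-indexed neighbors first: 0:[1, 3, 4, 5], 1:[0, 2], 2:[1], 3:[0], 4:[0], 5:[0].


DFS stack-based: start with [0]
Visit order: [0, 1, 2, 3, 4, 5]


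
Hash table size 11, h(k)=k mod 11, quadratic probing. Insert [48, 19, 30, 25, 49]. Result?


Insertions: 48->slot 4; 19->slot 8; 30->slot 9; 25->slot 3; 49->slot 5
Table: [None, None, None, 25, 48, 49, None, None, 19, 30, None]


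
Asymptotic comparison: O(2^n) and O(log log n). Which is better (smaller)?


double-logarithmic grows slower than exponential
O(log log n) is asymptotically smaller; O(2^n) grows faster


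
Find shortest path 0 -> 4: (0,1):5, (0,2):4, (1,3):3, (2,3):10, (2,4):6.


Dijkstra from 0:
Distances: {0: 0, 1: 5, 2: 4, 3: 8, 4: 10}
Shortest distance to 4 = 10, path = [0, 2, 4]


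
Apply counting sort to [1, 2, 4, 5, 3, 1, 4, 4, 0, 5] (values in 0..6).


Count array: [1, 2, 1, 1, 3, 2, 0]
Reconstruct: [0, 1, 1, 2, 3, 4, 4, 4, 5, 5]


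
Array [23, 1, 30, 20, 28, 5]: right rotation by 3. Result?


Right rotate by 3: [20, 28, 5, 23, 1, 30]


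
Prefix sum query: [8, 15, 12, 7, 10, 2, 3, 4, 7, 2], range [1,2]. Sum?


Prefix sums: [0, 8, 23, 35, 42, 52, 54, 57, 61, 68, 70]
Sum[1..2] = prefix[3] - prefix[1] = 35 - 8 = 27


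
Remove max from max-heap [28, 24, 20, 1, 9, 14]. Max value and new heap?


Max = 28
Replace root with last, heapify down
Resulting heap: [24, 14, 20, 1, 9]


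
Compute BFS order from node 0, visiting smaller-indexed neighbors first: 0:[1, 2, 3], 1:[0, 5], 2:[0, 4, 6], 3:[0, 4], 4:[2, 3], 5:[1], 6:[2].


BFS queue: start with [0]
Visit order: [0, 1, 2, 3, 5, 4, 6]


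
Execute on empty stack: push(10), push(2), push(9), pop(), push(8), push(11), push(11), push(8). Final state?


push(10) -> [10]
push(2) -> [10, 2]
push(9) -> [10, 2, 9]
pop() returns 9 -> [10, 2]
push(8) -> [10, 2, 8]
push(11) -> [10, 2, 8, 11]
push(11) -> [10, 2, 8, 11, 11]
push(8) -> [10, 2, 8, 11, 11, 8]
Final stack (bottom to top): [10, 2, 8, 11, 11, 8]


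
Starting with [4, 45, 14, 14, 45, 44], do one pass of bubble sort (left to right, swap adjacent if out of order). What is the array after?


After one pass: [4, 14, 14, 45, 44, 45]


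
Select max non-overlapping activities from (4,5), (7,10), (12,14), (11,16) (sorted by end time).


Greedy: pick earliest-ending, then skip overlaps.
Selected (3 activities): [(4, 5), (7, 10), (12, 14)]


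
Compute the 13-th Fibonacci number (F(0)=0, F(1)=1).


F(n)=F(n-1)+F(n-2)
...F(11)=89, F(12)=144, F(13)=233


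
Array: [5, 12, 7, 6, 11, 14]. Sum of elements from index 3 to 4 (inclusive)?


Prefix sums: [0, 5, 17, 24, 30, 41, 55]
Sum[3..4] = prefix[5] - prefix[3] = 41 - 24 = 17


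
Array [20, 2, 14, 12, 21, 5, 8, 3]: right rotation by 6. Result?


Right rotate by 6: [14, 12, 21, 5, 8, 3, 20, 2]


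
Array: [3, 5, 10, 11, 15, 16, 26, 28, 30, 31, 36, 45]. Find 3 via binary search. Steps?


Search for 3:
[0,11] mid=5 arr[5]=16
[0,4] mid=2 arr[2]=10
[0,1] mid=0 arr[0]=3
Total: 3 comparisons


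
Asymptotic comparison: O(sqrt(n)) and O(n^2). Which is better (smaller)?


sublinear grows slower than quadratic
O(sqrt(n)) is asymptotically smaller; O(n^2) grows faster


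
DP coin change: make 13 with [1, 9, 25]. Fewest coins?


dp[0]=0; dp[i]=1+min(dp[i-c] for c in coins)
...dp[8]=8, dp[9]=1, dp[10]=2, dp[11]=3, dp[12]=4, dp[13]=5
Minimum coins for 13 = 5


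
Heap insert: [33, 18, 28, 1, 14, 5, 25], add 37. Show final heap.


Append 37: [33, 18, 28, 1, 14, 5, 25, 37]
Bubble up: swap idx 7(37) with idx 3(1); swap idx 3(37) with idx 1(18); swap idx 1(37) with idx 0(33)
Result: [37, 33, 28, 18, 14, 5, 25, 1]


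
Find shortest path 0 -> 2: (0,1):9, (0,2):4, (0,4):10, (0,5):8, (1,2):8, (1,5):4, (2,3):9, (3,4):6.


Dijkstra from 0:
Distances: {0: 0, 1: 9, 2: 4, 3: 13, 4: 10, 5: 8}
Shortest distance to 2 = 4, path = [0, 2]


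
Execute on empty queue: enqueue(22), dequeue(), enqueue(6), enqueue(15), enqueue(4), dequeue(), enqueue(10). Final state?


enqueue(22) -> [22]
dequeue() returns 22 -> []
enqueue(6) -> [6]
enqueue(15) -> [6, 15]
enqueue(4) -> [6, 15, 4]
dequeue() returns 6 -> [15, 4]
enqueue(10) -> [15, 4, 10]
Final queue (front to back): [15, 4, 10]


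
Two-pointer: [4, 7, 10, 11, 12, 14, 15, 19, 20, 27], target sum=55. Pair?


Two pointers: lo=0, hi=9
No pair sums to 55


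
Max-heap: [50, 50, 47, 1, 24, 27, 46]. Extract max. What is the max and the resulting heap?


Max = 50
Replace root with last, heapify down
Resulting heap: [50, 46, 47, 1, 24, 27]


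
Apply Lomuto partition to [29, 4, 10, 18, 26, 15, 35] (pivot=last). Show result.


Elements <= 35 go left of pivot.
Result: [29, 4, 10, 18, 26, 15, 35], pivot at index 6


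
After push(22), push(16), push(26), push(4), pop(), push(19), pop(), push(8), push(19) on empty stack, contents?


push(22) -> [22]
push(16) -> [22, 16]
push(26) -> [22, 16, 26]
push(4) -> [22, 16, 26, 4]
pop() returns 4 -> [22, 16, 26]
push(19) -> [22, 16, 26, 19]
pop() returns 19 -> [22, 16, 26]
push(8) -> [22, 16, 26, 8]
push(19) -> [22, 16, 26, 8, 19]
Final stack (bottom to top): [22, 16, 26, 8, 19]


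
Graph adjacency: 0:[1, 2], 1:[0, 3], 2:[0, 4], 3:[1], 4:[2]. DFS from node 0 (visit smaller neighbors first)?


DFS stack-based: start with [0]
Visit order: [0, 1, 3, 2, 4]


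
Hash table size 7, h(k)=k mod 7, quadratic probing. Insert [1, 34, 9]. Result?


Insertions: 1->slot 1; 34->slot 6; 9->slot 2
Table: [None, 1, 9, None, None, None, 34]


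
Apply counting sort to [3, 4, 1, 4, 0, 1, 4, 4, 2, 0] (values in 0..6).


Count array: [2, 2, 1, 1, 4, 0, 0]
Reconstruct: [0, 0, 1, 1, 2, 3, 4, 4, 4, 4]


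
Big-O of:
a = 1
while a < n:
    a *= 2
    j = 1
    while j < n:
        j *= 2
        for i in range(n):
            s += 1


Per nesting level: O(log n) * O(log n) * O(n) = O(n (log n)^2)
Complexity: O(n (log n)^2)


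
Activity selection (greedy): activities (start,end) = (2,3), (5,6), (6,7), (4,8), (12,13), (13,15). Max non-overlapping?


Greedy: pick earliest-ending, then skip overlaps.
Selected (5 activities): [(2, 3), (5, 6), (6, 7), (12, 13), (13, 15)]


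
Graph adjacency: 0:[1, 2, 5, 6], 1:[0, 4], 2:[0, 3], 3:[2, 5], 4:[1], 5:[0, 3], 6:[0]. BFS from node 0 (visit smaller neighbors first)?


BFS queue: start with [0]
Visit order: [0, 1, 2, 5, 6, 4, 3]


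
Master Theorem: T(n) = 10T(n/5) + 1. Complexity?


a=10, b=5, c=0. log_5(10)=1.431 > c=0. Case 1: O(n^log_b(a)) = O(n^1.431)
Complexity: O(n^1.431)


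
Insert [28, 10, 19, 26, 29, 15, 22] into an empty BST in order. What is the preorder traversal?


Root = 28; build tree by BST insertion.
Preorder traversal: [28, 10, 19, 15, 26, 22, 29]


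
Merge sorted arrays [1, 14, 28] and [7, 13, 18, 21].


Compare heads, take smaller each step.
Merged: [1, 7, 13, 14, 18, 21, 28]


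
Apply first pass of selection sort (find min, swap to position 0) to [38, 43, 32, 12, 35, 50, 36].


After one pass: [12, 43, 32, 38, 35, 50, 36]


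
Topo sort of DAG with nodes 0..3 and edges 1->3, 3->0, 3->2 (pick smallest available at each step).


Kahn's algorithm, process smallest node first
Order: [1, 3, 0, 2]


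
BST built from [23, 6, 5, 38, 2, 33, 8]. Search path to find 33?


BST root = 23
Search for 33: compare at each node
Path: [23, 38, 33]


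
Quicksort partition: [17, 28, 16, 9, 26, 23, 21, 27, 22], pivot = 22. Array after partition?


Elements <= 22 go left of pivot.
Result: [17, 16, 9, 21, 22, 23, 28, 27, 26], pivot at index 4


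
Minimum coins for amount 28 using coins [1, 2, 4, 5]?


dp[0]=0; dp[i]=1+min(dp[i-c] for c in coins)
...dp[23]=5, dp[24]=5, dp[25]=5, dp[26]=6, dp[27]=6, dp[28]=6
Minimum coins for 28 = 6


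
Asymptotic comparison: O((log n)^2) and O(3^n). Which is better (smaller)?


polylogarithmic grows slower than exponential (base 3)
O((log n)^2) is asymptotically smaller; O(3^n) grows faster


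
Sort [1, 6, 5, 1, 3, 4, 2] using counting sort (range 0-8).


Count array: [0, 2, 1, 1, 1, 1, 1, 0, 0]
Reconstruct: [1, 1, 2, 3, 4, 5, 6]


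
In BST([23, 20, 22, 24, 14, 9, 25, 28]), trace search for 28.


BST root = 23
Search for 28: compare at each node
Path: [23, 24, 25, 28]


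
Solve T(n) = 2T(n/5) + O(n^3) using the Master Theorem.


a=2, b=5, c=3. log_5(2)=0.431 < c=3. Case 3: O(n^c) = O(n^3)
Complexity: O(n^3)


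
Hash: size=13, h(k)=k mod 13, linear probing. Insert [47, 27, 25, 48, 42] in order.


Insertions: 47->slot 8; 27->slot 1; 25->slot 12; 48->slot 9; 42->slot 3
Table: [None, 27, None, 42, None, None, None, None, 47, 48, None, None, 25]


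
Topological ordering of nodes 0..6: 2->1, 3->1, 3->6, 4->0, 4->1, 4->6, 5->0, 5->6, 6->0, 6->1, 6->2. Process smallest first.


Kahn's algorithm, process smallest node first
Order: [3, 4, 5, 6, 0, 2, 1]


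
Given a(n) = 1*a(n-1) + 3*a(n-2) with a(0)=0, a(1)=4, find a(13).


Build bottom-up:
...a(11)=10732, a(12)=24640, a(13)=1*24640+3*10732=56836


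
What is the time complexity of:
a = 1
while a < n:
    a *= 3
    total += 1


Per nesting level: O(log n) = O(log n)
Complexity: O(log n)


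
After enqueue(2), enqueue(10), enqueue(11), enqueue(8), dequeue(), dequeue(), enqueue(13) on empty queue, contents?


enqueue(2) -> [2]
enqueue(10) -> [2, 10]
enqueue(11) -> [2, 10, 11]
enqueue(8) -> [2, 10, 11, 8]
dequeue() returns 2 -> [10, 11, 8]
dequeue() returns 10 -> [11, 8]
enqueue(13) -> [11, 8, 13]
Final queue (front to back): [11, 8, 13]


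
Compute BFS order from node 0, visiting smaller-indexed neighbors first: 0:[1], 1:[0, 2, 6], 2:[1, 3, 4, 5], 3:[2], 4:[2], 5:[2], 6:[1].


BFS queue: start with [0]
Visit order: [0, 1, 2, 6, 3, 4, 5]


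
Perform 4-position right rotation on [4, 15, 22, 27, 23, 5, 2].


Right rotate by 4: [27, 23, 5, 2, 4, 15, 22]


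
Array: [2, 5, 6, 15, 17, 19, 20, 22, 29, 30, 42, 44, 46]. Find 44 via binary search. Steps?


Search for 44:
[0,12] mid=6 arr[6]=20
[7,12] mid=9 arr[9]=30
[10,12] mid=11 arr[11]=44
Total: 3 comparisons


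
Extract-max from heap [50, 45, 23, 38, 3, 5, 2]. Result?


Max = 50
Replace root with last, heapify down
Resulting heap: [45, 38, 23, 2, 3, 5]


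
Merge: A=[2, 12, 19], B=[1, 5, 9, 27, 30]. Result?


Compare heads, take smaller each step.
Merged: [1, 2, 5, 9, 12, 19, 27, 30]


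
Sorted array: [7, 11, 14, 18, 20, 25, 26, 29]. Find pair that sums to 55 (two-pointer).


Two pointers: lo=0, hi=7
Found pair: (26, 29) summing to 55


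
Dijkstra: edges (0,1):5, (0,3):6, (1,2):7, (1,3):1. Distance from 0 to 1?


Dijkstra from 0:
Distances: {0: 0, 1: 5, 2: 12, 3: 6}
Shortest distance to 1 = 5, path = [0, 1]


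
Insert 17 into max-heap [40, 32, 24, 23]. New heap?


Append 17: [40, 32, 24, 23, 17]
Bubble up: no swaps needed
Result: [40, 32, 24, 23, 17]


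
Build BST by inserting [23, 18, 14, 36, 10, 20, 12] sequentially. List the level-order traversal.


Root = 23; build tree by BST insertion.
Level-Order traversal: [23, 18, 36, 14, 20, 10, 12]


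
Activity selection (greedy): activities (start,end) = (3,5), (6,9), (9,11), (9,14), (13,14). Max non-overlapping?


Greedy: pick earliest-ending, then skip overlaps.
Selected (4 activities): [(3, 5), (6, 9), (9, 11), (13, 14)]


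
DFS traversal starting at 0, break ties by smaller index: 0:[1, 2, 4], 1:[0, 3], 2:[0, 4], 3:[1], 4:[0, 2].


DFS stack-based: start with [0]
Visit order: [0, 1, 3, 2, 4]


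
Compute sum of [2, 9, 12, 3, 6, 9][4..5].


Prefix sums: [0, 2, 11, 23, 26, 32, 41]
Sum[4..5] = prefix[6] - prefix[4] = 41 - 26 = 15


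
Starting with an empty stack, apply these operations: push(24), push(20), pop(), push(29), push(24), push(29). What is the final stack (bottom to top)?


push(24) -> [24]
push(20) -> [24, 20]
pop() returns 20 -> [24]
push(29) -> [24, 29]
push(24) -> [24, 29, 24]
push(29) -> [24, 29, 24, 29]
Final stack (bottom to top): [24, 29, 24, 29]


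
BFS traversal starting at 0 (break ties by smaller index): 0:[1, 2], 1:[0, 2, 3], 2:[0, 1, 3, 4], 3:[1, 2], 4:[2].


BFS queue: start with [0]
Visit order: [0, 1, 2, 3, 4]


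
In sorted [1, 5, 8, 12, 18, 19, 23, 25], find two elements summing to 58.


Two pointers: lo=0, hi=7
No pair sums to 58


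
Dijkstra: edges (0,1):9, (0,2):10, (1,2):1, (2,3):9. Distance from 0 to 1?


Dijkstra from 0:
Distances: {0: 0, 1: 9, 2: 10, 3: 19}
Shortest distance to 1 = 9, path = [0, 1]


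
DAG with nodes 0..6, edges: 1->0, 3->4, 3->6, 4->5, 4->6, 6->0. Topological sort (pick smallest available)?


Kahn's algorithm, process smallest node first
Order: [1, 2, 3, 4, 5, 6, 0]


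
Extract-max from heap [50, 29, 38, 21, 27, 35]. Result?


Max = 50
Replace root with last, heapify down
Resulting heap: [38, 29, 35, 21, 27]


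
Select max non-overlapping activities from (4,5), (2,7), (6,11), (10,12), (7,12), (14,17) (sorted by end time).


Greedy: pick earliest-ending, then skip overlaps.
Selected (3 activities): [(4, 5), (6, 11), (14, 17)]


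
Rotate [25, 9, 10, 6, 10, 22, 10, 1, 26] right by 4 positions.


Right rotate by 4: [22, 10, 1, 26, 25, 9, 10, 6, 10]


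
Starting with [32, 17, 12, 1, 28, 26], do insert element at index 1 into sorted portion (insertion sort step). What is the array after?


After one pass: [17, 32, 12, 1, 28, 26]


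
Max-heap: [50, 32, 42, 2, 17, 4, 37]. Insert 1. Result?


Append 1: [50, 32, 42, 2, 17, 4, 37, 1]
Bubble up: no swaps needed
Result: [50, 32, 42, 2, 17, 4, 37, 1]


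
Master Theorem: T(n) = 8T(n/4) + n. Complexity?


a=8, b=4, c=1. log_4(8)=1.5 > c=1. Case 1: O(n^log_b(a)) = O(n^1.500)
Complexity: O(n^1.500)


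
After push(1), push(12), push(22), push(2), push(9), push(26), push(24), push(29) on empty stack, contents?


push(1) -> [1]
push(12) -> [1, 12]
push(22) -> [1, 12, 22]
push(2) -> [1, 12, 22, 2]
push(9) -> [1, 12, 22, 2, 9]
push(26) -> [1, 12, 22, 2, 9, 26]
push(24) -> [1, 12, 22, 2, 9, 26, 24]
push(29) -> [1, 12, 22, 2, 9, 26, 24, 29]
Final stack (bottom to top): [1, 12, 22, 2, 9, 26, 24, 29]


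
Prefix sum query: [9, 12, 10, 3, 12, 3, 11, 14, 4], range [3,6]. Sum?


Prefix sums: [0, 9, 21, 31, 34, 46, 49, 60, 74, 78]
Sum[3..6] = prefix[7] - prefix[3] = 60 - 31 = 29


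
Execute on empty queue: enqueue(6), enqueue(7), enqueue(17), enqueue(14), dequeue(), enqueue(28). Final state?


enqueue(6) -> [6]
enqueue(7) -> [6, 7]
enqueue(17) -> [6, 7, 17]
enqueue(14) -> [6, 7, 17, 14]
dequeue() returns 6 -> [7, 17, 14]
enqueue(28) -> [7, 17, 14, 28]
Final queue (front to back): [7, 17, 14, 28]


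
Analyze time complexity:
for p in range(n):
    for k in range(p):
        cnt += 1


Per nesting level: O(n) * O(n) [triangular over p] = O(n^2)
Complexity: O(n^2)


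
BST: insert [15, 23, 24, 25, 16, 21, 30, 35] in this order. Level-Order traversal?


Root = 15; build tree by BST insertion.
Level-Order traversal: [15, 23, 16, 24, 21, 25, 30, 35]


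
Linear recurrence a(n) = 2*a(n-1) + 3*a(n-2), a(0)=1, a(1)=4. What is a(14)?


Build bottom-up:
...a(12)=664301, a(13)=1992904, a(14)=2*1992904+3*664301=5978711


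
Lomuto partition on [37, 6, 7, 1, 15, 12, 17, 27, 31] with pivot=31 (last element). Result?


Elements <= 31 go left of pivot.
Result: [6, 7, 1, 15, 12, 17, 27, 31, 37], pivot at index 7
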